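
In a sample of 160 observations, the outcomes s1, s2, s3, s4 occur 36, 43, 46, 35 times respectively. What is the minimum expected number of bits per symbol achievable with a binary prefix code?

Probabilities are the counts divided by 160.
Repeatedly combine the two least-probable nodes; the expected code length is the sum of the merged weights.
merge 7/32 + 9/40 → 71/160
merge 43/160 + 23/80 → 89/160
merge 71/160 + 89/160 → 1
L = 71/160 + 89/160 + 1 = 2 bits/symbol.

2 bits/symbol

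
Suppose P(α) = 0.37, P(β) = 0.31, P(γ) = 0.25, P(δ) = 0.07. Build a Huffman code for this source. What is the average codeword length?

Repeatedly combine the two least-probable nodes; the expected code length is the sum of the merged weights.
merge 7/100 + 1/4 → 8/25
merge 31/100 + 8/25 → 63/100
merge 37/100 + 63/100 → 1
L = 8/25 + 63/100 + 1 = 39/20 = 1.95 bits/symbol.

1.95 bits/symbol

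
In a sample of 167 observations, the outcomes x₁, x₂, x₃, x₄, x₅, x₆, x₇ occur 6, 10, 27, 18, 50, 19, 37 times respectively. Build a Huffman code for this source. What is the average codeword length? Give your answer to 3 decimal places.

Probabilities are the counts divided by 167.
Repeatedly combine the two least-probable nodes; the expected code length is the sum of the merged weights.
merge 6/167 + 10/167 → 16/167
merge 16/167 + 18/167 → 34/167
merge 19/167 + 27/167 → 46/167
merge 34/167 + 37/167 → 71/167
merge 46/167 + 50/167 → 96/167
merge 71/167 + 96/167 → 1
L = 16/167 + 34/167 + 46/167 + 71/167 + 96/167 + 1 = 430/167 ≈ 2.575 bits/symbol.

2.575 bits/symbol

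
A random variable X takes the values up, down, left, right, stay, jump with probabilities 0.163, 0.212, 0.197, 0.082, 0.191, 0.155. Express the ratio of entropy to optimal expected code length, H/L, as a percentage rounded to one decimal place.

Entropy H = −Σ p log₂ p ≈ 2.5317 bits.
Huffman merges: 41/500+31/200→237/1000; 163/1000+191/1000→177/500; 197/1000+53/250→409/1000; 237/1000+177/500→591/1000; 409/1000+591/1000→1. L = 2591/1000 ≈ 2.5910.
Efficiency = H/L = 2.5317/2.5910 = 97.7%.

97.7%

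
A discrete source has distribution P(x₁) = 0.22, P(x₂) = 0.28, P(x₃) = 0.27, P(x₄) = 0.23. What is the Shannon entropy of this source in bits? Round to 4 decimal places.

H = −Σ pᵢ log₂ pᵢ.
−0.22·log₂(0.22) = 0.4806
−0.28·log₂(0.28) = 0.5142
−0.27·log₂(0.27) = 0.5100
−0.23·log₂(0.23) = 0.4877
Sum ≈ 1.9925 → 1.9925 bits.

1.9925 bits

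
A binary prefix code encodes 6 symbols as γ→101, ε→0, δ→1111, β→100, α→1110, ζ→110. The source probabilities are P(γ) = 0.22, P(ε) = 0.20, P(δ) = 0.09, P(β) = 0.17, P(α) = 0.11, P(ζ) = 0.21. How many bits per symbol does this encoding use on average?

L̄ = Σ pᵢ·ℓᵢ = 0.22·3 + 0.20·1 + 0.09·4 + 0.17·3 + 0.11·4 + 0.21·3 = 2.8 bits/symbol.

2.8 bits/symbol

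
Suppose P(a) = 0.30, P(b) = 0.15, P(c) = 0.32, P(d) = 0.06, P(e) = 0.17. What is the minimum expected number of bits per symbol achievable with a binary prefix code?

2.21 bits/symbol

Repeatedly combine the two least-probable nodes; the expected code length is the sum of the merged weights.
merge 3/50 + 3/20 → 21/100
merge 17/100 + 21/100 → 19/50
merge 3/10 + 8/25 → 31/50
merge 19/50 + 31/50 → 1
L = 21/100 + 19/50 + 31/50 + 1 = 221/100 = 2.21 bits/symbol.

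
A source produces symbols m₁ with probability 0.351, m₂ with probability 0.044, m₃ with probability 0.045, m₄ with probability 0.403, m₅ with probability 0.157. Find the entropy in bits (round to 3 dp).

H = −Σ pᵢ log₂ pᵢ.
−0.351·log₂(0.351) = 0.5302
−0.044·log₂(0.044) = 0.1983
−0.045·log₂(0.045) = 0.2013
−0.403·log₂(0.403) = 0.5284
−0.157·log₂(0.157) = 0.4194
Sum ≈ 1.8775 → 1.878 bits.

1.878 bits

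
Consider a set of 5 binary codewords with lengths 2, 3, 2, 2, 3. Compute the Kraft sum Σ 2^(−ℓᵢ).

1

With common denominator 2^3 = 8: Σ 2^(−ℓᵢ) = 2/8 + 1/8 + 2/8 + 2/8 + 1/8 = 8/8 = 1.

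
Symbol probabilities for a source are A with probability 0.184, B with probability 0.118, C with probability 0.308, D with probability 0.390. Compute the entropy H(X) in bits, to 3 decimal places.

1.866 bits

H = −Σ pᵢ log₂ pᵢ.
−0.184·log₂(0.184) = 0.4494
−0.118·log₂(0.118) = 0.3638
−0.308·log₂(0.308) = 0.5233
−0.390·log₂(0.390) = 0.5298
Sum ≈ 1.8663 → 1.866 bits.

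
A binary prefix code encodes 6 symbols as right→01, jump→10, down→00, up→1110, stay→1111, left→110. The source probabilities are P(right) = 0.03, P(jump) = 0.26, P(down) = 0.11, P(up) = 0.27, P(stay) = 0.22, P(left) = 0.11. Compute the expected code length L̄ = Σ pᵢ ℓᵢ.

3.09 bits/symbol

L̄ = Σ pᵢ·ℓᵢ = 0.03·2 + 0.26·2 + 0.11·2 + 0.27·4 + 0.22·4 + 0.11·3 = 3.09 bits/symbol.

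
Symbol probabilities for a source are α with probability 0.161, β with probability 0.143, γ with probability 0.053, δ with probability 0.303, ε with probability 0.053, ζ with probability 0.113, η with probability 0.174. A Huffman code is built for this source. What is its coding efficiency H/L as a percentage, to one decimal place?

Entropy H = −Σ p log₂ p ≈ 2.5911 bits.
Huffman merges: 53/1000+53/1000→53/500; 53/500+113/1000→219/1000; 143/1000+161/1000→38/125; 87/500+219/1000→393/1000; 303/1000+38/125→607/1000; 393/1000+607/1000→1. L = 2629/1000 ≈ 2.6290.
Efficiency = H/L = 2.5911/2.6290 = 98.6%.

98.6%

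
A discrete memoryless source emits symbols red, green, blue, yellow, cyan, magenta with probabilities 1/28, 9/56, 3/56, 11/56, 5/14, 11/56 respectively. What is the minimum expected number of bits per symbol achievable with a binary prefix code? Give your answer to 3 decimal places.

Repeatedly combine the two least-probable nodes; the expected code length is the sum of the merged weights.
merge 1/28 + 3/56 → 5/56
merge 5/56 + 9/56 → 1/4
merge 11/56 + 11/56 → 11/28
merge 1/4 + 5/14 → 17/28
merge 11/28 + 17/28 → 1
L = 5/56 + 1/4 + 11/28 + 17/28 + 1 = 131/56 ≈ 2.339 bits/symbol.

2.339 bits/symbol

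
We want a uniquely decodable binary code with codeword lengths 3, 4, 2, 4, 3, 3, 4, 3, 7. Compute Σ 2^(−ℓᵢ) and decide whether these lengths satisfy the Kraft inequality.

With common denominator 2^7 = 128: Σ 2^(−ℓᵢ) = 16/128 + 8/128 + 32/128 + 8/128 + 16/128 + 16/128 + 8/128 + 16/128 + 1/128 = 121/128 = 0.9453125.
Kraft's inequality requires Σ ≤ 1; here Σ = 0.9453125 ≤ 1, so such a prefix code exists.

0.9453125; yes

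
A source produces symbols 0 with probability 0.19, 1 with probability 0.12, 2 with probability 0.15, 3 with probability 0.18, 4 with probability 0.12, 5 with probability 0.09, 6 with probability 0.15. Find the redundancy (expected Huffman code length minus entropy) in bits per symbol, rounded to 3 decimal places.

Entropy H = −Σ p log₂ p ≈ 2.7684 bits.
Huffman merges: 9/100+3/25→21/100; 3/25+3/20→27/100; 3/20+9/50→33/100; 19/100+21/100→2/5; 27/100+33/100→3/5; 2/5+3/5→1. L = 281/100 ≈ 2.8100.
L − H = 2.8100 − 2.7684 = 0.042 bits.

0.042 bits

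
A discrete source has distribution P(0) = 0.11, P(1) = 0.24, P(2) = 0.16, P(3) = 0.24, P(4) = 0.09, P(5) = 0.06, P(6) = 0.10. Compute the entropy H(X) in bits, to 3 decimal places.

2.650 bits

H = −Σ pᵢ log₂ pᵢ.
−0.11·log₂(0.11) = 0.3503
−0.24·log₂(0.24) = 0.4941
−0.16·log₂(0.16) = 0.4230
−0.24·log₂(0.24) = 0.4941
−0.09·log₂(0.09) = 0.3127
−0.06·log₂(0.06) = 0.2435
−0.10·log₂(0.10) = 0.3322
Sum ≈ 2.6500 → 2.650 bits.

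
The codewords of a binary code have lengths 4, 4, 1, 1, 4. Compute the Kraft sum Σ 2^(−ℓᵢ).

1.1875

With common denominator 2^4 = 16: Σ 2^(−ℓᵢ) = 1/16 + 1/16 + 8/16 + 8/16 + 1/16 = 19/16 = 1.1875.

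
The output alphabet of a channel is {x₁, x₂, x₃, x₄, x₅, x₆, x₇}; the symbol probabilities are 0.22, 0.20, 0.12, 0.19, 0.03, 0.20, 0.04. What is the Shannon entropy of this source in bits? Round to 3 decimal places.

H = −Σ pᵢ log₂ pᵢ.
−0.22·log₂(0.22) = 0.4806
−0.20·log₂(0.20) = 0.4644
−0.12·log₂(0.12) = 0.3671
−0.19·log₂(0.19) = 0.4552
−0.03·log₂(0.03) = 0.1518
−0.20·log₂(0.20) = 0.4644
−0.04·log₂(0.04) = 0.1858
Sum ≈ 2.5692 → 2.569 bits.

2.569 bits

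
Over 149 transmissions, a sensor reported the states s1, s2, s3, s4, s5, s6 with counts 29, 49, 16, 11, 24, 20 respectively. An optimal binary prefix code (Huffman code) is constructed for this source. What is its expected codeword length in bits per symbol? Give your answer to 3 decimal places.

2.477 bits/symbol

Probabilities are the counts divided by 149.
Repeatedly combine the two least-probable nodes; the expected code length is the sum of the merged weights.
merge 11/149 + 16/149 → 27/149
merge 20/149 + 24/149 → 44/149
merge 27/149 + 29/149 → 56/149
merge 44/149 + 49/149 → 93/149
merge 56/149 + 93/149 → 1
L = 27/149 + 44/149 + 56/149 + 93/149 + 1 = 369/149 ≈ 2.477 bits/symbol.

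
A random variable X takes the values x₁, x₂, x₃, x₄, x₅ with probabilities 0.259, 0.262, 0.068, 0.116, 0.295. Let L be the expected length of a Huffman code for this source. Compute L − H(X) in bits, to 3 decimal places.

Entropy H = −Σ p log₂ p ≈ 2.1549 bits.
Huffman merges: 17/250+29/250→23/125; 23/125+259/1000→443/1000; 131/500+59/200→557/1000; 443/1000+557/1000→1. L = 273/125 ≈ 2.1840.
L − H = 2.1840 − 2.1549 = 0.029 bits.

0.029 bits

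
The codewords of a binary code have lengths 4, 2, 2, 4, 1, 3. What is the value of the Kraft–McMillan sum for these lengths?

1.25

With common denominator 2^4 = 16: Σ 2^(−ℓᵢ) = 1/16 + 4/16 + 4/16 + 1/16 + 8/16 + 2/16 = 20/16 = 1.25.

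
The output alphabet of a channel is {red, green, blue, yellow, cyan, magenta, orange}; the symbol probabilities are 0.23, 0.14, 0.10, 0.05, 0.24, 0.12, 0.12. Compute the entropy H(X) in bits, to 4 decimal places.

H = −Σ pᵢ log₂ pᵢ.
−0.23·log₂(0.23) = 0.4877
−0.14·log₂(0.14) = 0.3971
−0.10·log₂(0.10) = 0.3322
−0.05·log₂(0.05) = 0.2161
−0.24·log₂(0.24) = 0.4941
−0.12·log₂(0.12) = 0.3671
−0.12·log₂(0.12) = 0.3671
Sum ≈ 2.6613 → 2.6613 bits.

2.6613 bits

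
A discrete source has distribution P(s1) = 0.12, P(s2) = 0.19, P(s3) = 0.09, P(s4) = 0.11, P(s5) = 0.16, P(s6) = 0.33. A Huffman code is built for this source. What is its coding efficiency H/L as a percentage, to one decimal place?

Entropy H = −Σ p log₂ p ≈ 2.4361 bits.
Huffman merges: 9/100+11/100→1/5; 3/25+4/25→7/25; 19/100+1/5→39/100; 7/25+33/100→61/100; 39/100+61/100→1. L = 62/25 ≈ 2.4800.
Efficiency = H/L = 2.4361/2.4800 = 98.2%.

98.2%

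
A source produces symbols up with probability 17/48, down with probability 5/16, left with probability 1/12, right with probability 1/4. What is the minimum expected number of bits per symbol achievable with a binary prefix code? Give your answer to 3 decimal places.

1.979 bits/symbol

Repeatedly combine the two least-probable nodes; the expected code length is the sum of the merged weights.
merge 1/12 + 1/4 → 1/3
merge 5/16 + 1/3 → 31/48
merge 17/48 + 31/48 → 1
L = 1/3 + 31/48 + 1 = 95/48 ≈ 1.979 bits/symbol.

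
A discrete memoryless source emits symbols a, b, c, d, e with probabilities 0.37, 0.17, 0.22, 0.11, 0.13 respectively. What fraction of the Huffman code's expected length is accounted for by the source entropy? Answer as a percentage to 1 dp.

97.3%

Entropy H = −Σ p log₂ p ≈ 2.1788 bits.
Huffman merges: 11/100+13/100→6/25; 17/100+11/50→39/100; 6/25+37/100→61/100; 39/100+61/100→1. L = 56/25 ≈ 2.2400.
Efficiency = H/L = 2.1788/2.2400 = 97.3%.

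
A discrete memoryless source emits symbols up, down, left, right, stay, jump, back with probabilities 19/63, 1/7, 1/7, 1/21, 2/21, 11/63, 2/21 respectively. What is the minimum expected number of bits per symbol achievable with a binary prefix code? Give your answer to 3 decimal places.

2.667 bits/symbol

Repeatedly combine the two least-probable nodes; the expected code length is the sum of the merged weights.
merge 1/21 + 2/21 → 1/7
merge 2/21 + 1/7 → 5/21
merge 1/7 + 1/7 → 2/7
merge 11/63 + 5/21 → 26/63
merge 2/7 + 19/63 → 37/63
merge 26/63 + 37/63 → 1
L = 1/7 + 5/21 + 2/7 + 26/63 + 37/63 + 1 = 8/3 ≈ 2.667 bits/symbol.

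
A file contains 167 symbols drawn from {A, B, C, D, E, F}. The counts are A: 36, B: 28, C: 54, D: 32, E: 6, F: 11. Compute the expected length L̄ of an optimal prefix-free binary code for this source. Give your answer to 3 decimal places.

2.371 bits/symbol

Probabilities are the counts divided by 167.
Repeatedly combine the two least-probable nodes; the expected code length is the sum of the merged weights.
merge 6/167 + 11/167 → 17/167
merge 17/167 + 28/167 → 45/167
merge 32/167 + 36/167 → 68/167
merge 45/167 + 54/167 → 99/167
merge 68/167 + 99/167 → 1
L = 17/167 + 45/167 + 68/167 + 99/167 + 1 = 396/167 ≈ 2.371 bits/symbol.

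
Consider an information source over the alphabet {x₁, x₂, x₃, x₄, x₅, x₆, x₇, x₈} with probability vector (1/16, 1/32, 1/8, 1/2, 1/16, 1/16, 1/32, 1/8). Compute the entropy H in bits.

2.3125 bits

Each probability is a power of 1/2, so log₂(1/p) is an integer.
H = Σ p·log₂(1/p) = 1/16·4 + 1/32·5 + 1/8·3 + 1/2·1 + 1/16·4 + 1/16·4 + 1/32·5 + 1/8·3 = 2.3125 bits.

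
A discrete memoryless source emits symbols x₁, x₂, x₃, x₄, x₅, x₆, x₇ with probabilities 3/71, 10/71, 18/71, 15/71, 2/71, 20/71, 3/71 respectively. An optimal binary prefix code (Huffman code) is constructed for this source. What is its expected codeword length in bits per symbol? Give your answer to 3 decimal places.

Repeatedly combine the two least-probable nodes; the expected code length is the sum of the merged weights.
merge 2/71 + 3/71 → 5/71
merge 3/71 + 5/71 → 8/71
merge 8/71 + 10/71 → 18/71
merge 15/71 + 18/71 → 33/71
merge 18/71 + 20/71 → 38/71
merge 33/71 + 38/71 → 1
L = 5/71 + 8/71 + 18/71 + 33/71 + 38/71 + 1 = 173/71 ≈ 2.437 bits/symbol.

2.437 bits/symbol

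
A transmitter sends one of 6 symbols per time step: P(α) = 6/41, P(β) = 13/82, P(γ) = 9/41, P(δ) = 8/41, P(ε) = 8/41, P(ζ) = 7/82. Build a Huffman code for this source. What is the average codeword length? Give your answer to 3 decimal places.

2.585 bits/symbol

Repeatedly combine the two least-probable nodes; the expected code length is the sum of the merged weights.
merge 7/82 + 6/41 → 19/82
merge 13/82 + 8/41 → 29/82
merge 8/41 + 9/41 → 17/41
merge 19/82 + 29/82 → 24/41
merge 17/41 + 24/41 → 1
L = 19/82 + 29/82 + 17/41 + 24/41 + 1 = 106/41 ≈ 2.585 bits/symbol.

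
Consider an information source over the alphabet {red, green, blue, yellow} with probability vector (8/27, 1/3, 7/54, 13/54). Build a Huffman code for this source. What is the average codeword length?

Repeatedly combine the two least-probable nodes; the expected code length is the sum of the merged weights.
merge 7/54 + 13/54 → 10/27
merge 8/27 + 1/3 → 17/27
merge 10/27 + 17/27 → 1
L = 10/27 + 17/27 + 1 = 2 bits/symbol.

2 bits/symbol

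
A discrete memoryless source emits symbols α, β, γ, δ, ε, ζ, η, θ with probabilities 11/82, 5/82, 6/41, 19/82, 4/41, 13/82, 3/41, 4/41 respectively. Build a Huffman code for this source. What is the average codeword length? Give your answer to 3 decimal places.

2.902 bits/symbol

Repeatedly combine the two least-probable nodes; the expected code length is the sum of the merged weights.
merge 5/82 + 3/41 → 11/82
merge 4/41 + 4/41 → 8/41
merge 11/82 + 11/82 → 11/41
merge 6/41 + 13/82 → 25/82
merge 8/41 + 19/82 → 35/82
merge 11/41 + 25/82 → 47/82
merge 35/82 + 47/82 → 1
L = 11/82 + 8/41 + 11/41 + 25/82 + 35/82 + 47/82 + 1 = 119/41 ≈ 2.902 bits/symbol.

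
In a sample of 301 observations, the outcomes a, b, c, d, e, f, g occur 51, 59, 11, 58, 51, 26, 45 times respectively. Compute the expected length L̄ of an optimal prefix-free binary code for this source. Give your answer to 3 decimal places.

2.734 bits/symbol

Probabilities are the counts divided by 301.
Repeatedly combine the two least-probable nodes; the expected code length is the sum of the merged weights.
merge 11/301 + 26/301 → 37/301
merge 37/301 + 45/301 → 82/301
merge 51/301 + 51/301 → 102/301
merge 58/301 + 59/301 → 117/301
merge 82/301 + 102/301 → 184/301
merge 117/301 + 184/301 → 1
L = 37/301 + 82/301 + 102/301 + 117/301 + 184/301 + 1 = 823/301 ≈ 2.734 bits/symbol.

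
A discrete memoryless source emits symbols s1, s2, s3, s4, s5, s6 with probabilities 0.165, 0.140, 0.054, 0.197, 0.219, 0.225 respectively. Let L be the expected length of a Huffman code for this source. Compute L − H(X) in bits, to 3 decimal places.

0.074 bits

Entropy H = −Σ p log₂ p ≈ 2.4792 bits.
Huffman merges: 27/500+7/50→97/500; 33/200+97/500→359/1000; 197/1000+219/1000→52/125; 9/40+359/1000→73/125; 52/125+73/125→1. L = 2553/1000 ≈ 2.5530.
L − H = 2.5530 − 2.4792 = 0.074 bits.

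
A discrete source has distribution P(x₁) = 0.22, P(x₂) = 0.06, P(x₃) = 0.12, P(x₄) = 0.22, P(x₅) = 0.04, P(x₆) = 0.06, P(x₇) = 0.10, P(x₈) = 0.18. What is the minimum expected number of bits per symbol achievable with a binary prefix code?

Repeatedly combine the two least-probable nodes; the expected code length is the sum of the merged weights.
merge 1/25 + 3/50 → 1/10
merge 3/50 + 1/10 → 4/25
merge 1/10 + 3/25 → 11/50
merge 4/25 + 9/50 → 17/50
merge 11/50 + 11/50 → 11/25
merge 11/50 + 17/50 → 14/25
merge 11/25 + 14/25 → 1
L = 1/10 + 4/25 + 11/50 + 17/50 + 11/25 + 14/25 + 1 = 141/50 = 2.82 bits/symbol.

2.82 bits/symbol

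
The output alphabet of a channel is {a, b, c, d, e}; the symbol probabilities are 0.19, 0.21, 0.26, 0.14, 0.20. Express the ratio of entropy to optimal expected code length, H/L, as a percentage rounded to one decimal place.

98.5%

Entropy H = −Σ p log₂ p ≈ 2.2948 bits.
Huffman merges: 7/50+19/100→33/100; 1/5+21/100→41/100; 13/50+33/100→59/100; 41/100+59/100→1. L = 233/100 ≈ 2.3300.
Efficiency = H/L = 2.2948/2.3300 = 98.5%.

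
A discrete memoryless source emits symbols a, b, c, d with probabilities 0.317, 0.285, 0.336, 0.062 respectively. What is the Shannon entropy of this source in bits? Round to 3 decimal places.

1.819 bits

H = −Σ pᵢ log₂ pᵢ.
−0.317·log₂(0.317) = 0.5254
−0.285·log₂(0.285) = 0.5161
−0.336·log₂(0.336) = 0.5287
−0.062·log₂(0.062) = 0.2487
Sum ≈ 1.8189 → 1.819 bits.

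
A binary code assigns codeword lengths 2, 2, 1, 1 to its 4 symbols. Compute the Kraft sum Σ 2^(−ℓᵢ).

1.5

With common denominator 2^2 = 4: Σ 2^(−ℓᵢ) = 1/4 + 1/4 + 2/4 + 2/4 = 6/4 = 1.5.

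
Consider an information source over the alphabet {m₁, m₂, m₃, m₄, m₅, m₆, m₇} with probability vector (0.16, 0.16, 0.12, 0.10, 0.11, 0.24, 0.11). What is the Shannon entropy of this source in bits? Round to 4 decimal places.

H = −Σ pᵢ log₂ pᵢ.
−0.16·log₂(0.16) = 0.4230
−0.16·log₂(0.16) = 0.4230
−0.12·log₂(0.12) = 0.3671
−0.10·log₂(0.10) = 0.3322
−0.11·log₂(0.11) = 0.3503
−0.24·log₂(0.24) = 0.4941
−0.11·log₂(0.11) = 0.3503
Sum ≈ 2.7400 → 2.7400 bits.

2.7400 bits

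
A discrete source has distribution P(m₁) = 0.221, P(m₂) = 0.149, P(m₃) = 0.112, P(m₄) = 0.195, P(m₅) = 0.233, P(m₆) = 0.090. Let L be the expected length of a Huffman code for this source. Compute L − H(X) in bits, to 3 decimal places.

0.039 bits

Entropy H = −Σ p log₂ p ≈ 2.5065 bits.
Huffman merges: 9/100+14/125→101/500; 149/1000+39/200→43/125; 101/500+221/1000→423/1000; 233/1000+43/125→577/1000; 423/1000+577/1000→1. L = 1273/500 ≈ 2.5460.
L − H = 2.5460 − 2.5065 = 0.039 bits.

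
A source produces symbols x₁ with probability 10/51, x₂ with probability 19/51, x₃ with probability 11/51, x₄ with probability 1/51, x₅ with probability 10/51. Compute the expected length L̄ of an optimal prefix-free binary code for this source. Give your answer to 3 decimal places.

2.216 bits/symbol

Repeatedly combine the two least-probable nodes; the expected code length is the sum of the merged weights.
merge 1/51 + 10/51 → 11/51
merge 10/51 + 11/51 → 7/17
merge 11/51 + 19/51 → 10/17
merge 7/17 + 10/17 → 1
L = 11/51 + 7/17 + 10/17 + 1 = 113/51 ≈ 2.216 bits/symbol.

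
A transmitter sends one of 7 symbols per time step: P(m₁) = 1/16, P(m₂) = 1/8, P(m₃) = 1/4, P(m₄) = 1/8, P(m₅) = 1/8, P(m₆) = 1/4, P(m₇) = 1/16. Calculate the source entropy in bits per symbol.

2.625 bits

Each probability is a power of 1/2, so log₂(1/p) is an integer.
H = Σ p·log₂(1/p) = 1/16·4 + 1/8·3 + 1/4·2 + 1/8·3 + 1/8·3 + 1/4·2 + 1/16·4 = 2.625 bits.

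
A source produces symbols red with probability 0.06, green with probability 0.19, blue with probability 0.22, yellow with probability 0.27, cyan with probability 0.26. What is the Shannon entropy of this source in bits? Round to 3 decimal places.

2.195 bits

H = −Σ pᵢ log₂ pᵢ.
−0.06·log₂(0.06) = 0.2435
−0.19·log₂(0.19) = 0.4552
−0.22·log₂(0.22) = 0.4806
−0.27·log₂(0.27) = 0.5100
−0.26·log₂(0.26) = 0.5053
Sum ≈ 2.1946 → 2.195 bits.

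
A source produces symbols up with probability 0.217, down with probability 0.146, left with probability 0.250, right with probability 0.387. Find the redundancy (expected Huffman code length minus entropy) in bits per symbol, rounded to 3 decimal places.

0.062 bits

Entropy H = −Σ p log₂ p ≈ 1.9136 bits.
Huffman merges: 73/500+217/1000→363/1000; 1/4+363/1000→613/1000; 387/1000+613/1000→1. L = 247/125 ≈ 1.9760.
L − H = 1.9760 − 1.9136 = 0.062 bits.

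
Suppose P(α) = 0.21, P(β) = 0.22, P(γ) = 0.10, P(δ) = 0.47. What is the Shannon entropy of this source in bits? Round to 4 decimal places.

H = −Σ pᵢ log₂ pᵢ.
−0.21·log₂(0.21) = 0.4728
−0.22·log₂(0.22) = 0.4806
−0.10·log₂(0.10) = 0.3322
−0.47·log₂(0.47) = 0.5120
Sum ≈ 1.7975 → 1.7975 bits.

1.7975 bits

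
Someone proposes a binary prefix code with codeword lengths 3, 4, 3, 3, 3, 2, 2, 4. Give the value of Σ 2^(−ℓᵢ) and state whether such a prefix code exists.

1.125; no

With common denominator 2^4 = 16: Σ 2^(−ℓᵢ) = 2/16 + 1/16 + 2/16 + 2/16 + 2/16 + 4/16 + 4/16 + 1/16 = 18/16 = 1.125.
Kraft's inequality requires Σ ≤ 1; here Σ = 1.125 > 1, so no such prefix code exists.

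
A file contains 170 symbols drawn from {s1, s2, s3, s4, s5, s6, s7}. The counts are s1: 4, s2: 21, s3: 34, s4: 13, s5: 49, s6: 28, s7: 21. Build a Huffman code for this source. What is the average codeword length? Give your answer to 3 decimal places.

2.612 bits/symbol

Probabilities are the counts divided by 170.
Repeatedly combine the two least-probable nodes; the expected code length is the sum of the merged weights.
merge 2/85 + 13/170 → 1/10
merge 1/10 + 21/170 → 19/85
merge 21/170 + 14/85 → 49/170
merge 1/5 + 19/85 → 36/85
merge 49/170 + 49/170 → 49/85
merge 36/85 + 49/85 → 1
L = 1/10 + 19/85 + 49/170 + 36/85 + 49/85 + 1 = 222/85 ≈ 2.612 bits/symbol.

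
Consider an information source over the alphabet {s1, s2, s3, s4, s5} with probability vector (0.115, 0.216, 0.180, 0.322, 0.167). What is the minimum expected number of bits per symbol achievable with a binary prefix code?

2.282 bits/symbol

Repeatedly combine the two least-probable nodes; the expected code length is the sum of the merged weights.
merge 23/200 + 167/1000 → 141/500
merge 9/50 + 27/125 → 99/250
merge 141/500 + 161/500 → 151/250
merge 99/250 + 151/250 → 1
L = 141/500 + 99/250 + 151/250 + 1 = 1141/500 = 2.282 bits/symbol.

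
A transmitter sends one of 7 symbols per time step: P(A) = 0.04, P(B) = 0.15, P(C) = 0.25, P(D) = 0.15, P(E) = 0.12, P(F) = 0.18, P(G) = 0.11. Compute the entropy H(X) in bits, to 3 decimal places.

H = −Σ pᵢ log₂ pᵢ.
−0.04·log₂(0.04) = 0.1858
−0.15·log₂(0.15) = 0.4105
−0.25·log₂(0.25) = 0.5000
−0.15·log₂(0.15) = 0.4105
−0.12·log₂(0.12) = 0.3671
−0.18·log₂(0.18) = 0.4453
−0.11·log₂(0.11) = 0.3503
Sum ≈ 2.6695 → 2.670 bits.

2.670 bits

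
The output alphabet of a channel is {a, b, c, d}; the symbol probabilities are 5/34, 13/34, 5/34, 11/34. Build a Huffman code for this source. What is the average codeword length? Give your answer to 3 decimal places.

Repeatedly combine the two least-probable nodes; the expected code length is the sum of the merged weights.
merge 5/34 + 5/34 → 5/17
merge 5/17 + 11/34 → 21/34
merge 13/34 + 21/34 → 1
L = 5/17 + 21/34 + 1 = 65/34 ≈ 1.912 bits/symbol.

1.912 bits/symbol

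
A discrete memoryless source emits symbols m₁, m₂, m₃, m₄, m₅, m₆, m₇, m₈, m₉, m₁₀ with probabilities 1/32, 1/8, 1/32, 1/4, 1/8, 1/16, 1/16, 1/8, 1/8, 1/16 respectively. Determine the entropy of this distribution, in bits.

3.0625 bits

Each probability is a power of 1/2, so log₂(1/p) is an integer.
H = Σ p·log₂(1/p) = 1/32·5 + 1/8·3 + 1/32·5 + 1/4·2 + 1/8·3 + 1/16·4 + 1/16·4 + 1/8·3 + 1/8·3 + 1/16·4 = 3.0625 bits.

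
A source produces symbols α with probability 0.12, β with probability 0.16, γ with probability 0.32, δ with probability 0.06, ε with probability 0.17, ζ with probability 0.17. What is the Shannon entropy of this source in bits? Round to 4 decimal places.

H = −Σ pᵢ log₂ pᵢ.
−0.12·log₂(0.12) = 0.3671
−0.16·log₂(0.16) = 0.4230
−0.32·log₂(0.32) = 0.5260
−0.06·log₂(0.06) = 0.2435
−0.17·log₂(0.17) = 0.4346
−0.17·log₂(0.17) = 0.4346
Sum ≈ 2.4288 → 2.4288 bits.

2.4288 bits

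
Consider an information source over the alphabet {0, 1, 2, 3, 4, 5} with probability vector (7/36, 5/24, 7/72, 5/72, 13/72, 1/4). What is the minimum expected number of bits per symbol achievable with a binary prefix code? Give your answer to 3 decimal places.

Repeatedly combine the two least-probable nodes; the expected code length is the sum of the merged weights.
merge 5/72 + 7/72 → 1/6
merge 1/6 + 13/72 → 25/72
merge 7/36 + 5/24 → 29/72
merge 1/4 + 25/72 → 43/72
merge 29/72 + 43/72 → 1
L = 1/6 + 25/72 + 29/72 + 43/72 + 1 = 181/72 ≈ 2.514 bits/symbol.

2.514 bits/symbol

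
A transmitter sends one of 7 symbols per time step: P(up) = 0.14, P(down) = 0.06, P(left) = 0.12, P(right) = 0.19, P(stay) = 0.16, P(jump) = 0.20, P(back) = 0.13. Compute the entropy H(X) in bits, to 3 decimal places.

2.733 bits

H = −Σ pᵢ log₂ pᵢ.
−0.14·log₂(0.14) = 0.3971
−0.06·log₂(0.06) = 0.2435
−0.12·log₂(0.12) = 0.3671
−0.19·log₂(0.19) = 0.4552
−0.16·log₂(0.16) = 0.4230
−0.20·log₂(0.20) = 0.4644
−0.13·log₂(0.13) = 0.3826
Sum ≈ 2.7330 → 2.733 bits.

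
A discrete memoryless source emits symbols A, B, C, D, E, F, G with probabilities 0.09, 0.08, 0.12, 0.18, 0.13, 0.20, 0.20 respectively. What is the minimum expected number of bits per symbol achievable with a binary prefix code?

Repeatedly combine the two least-probable nodes; the expected code length is the sum of the merged weights.
merge 2/25 + 9/100 → 17/100
merge 3/25 + 13/100 → 1/4
merge 17/100 + 9/50 → 7/20
merge 1/5 + 1/5 → 2/5
merge 1/4 + 7/20 → 3/5
merge 2/5 + 3/5 → 1
L = 17/100 + 1/4 + 7/20 + 2/5 + 3/5 + 1 = 277/100 = 2.77 bits/symbol.

2.77 bits/symbol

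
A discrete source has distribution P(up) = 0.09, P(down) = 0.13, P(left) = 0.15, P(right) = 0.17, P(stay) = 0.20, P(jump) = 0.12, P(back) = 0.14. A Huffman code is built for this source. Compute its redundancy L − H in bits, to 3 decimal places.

0.031 bits

Entropy H = −Σ p log₂ p ≈ 2.7690 bits.
Huffman merges: 9/100+3/25→21/100; 13/100+7/50→27/100; 3/20+17/100→8/25; 1/5+21/100→41/100; 27/100+8/25→59/100; 41/100+59/100→1. L = 14/5 ≈ 2.8000.
L − H = 2.8000 − 2.7690 = 0.031 bits.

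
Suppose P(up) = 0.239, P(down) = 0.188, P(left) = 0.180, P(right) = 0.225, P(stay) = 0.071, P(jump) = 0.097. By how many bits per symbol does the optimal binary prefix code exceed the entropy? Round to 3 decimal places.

0.042 bits

Entropy H = −Σ p log₂ p ≈ 2.4738 bits.
Huffman merges: 71/1000+97/1000→21/125; 21/125+9/50→87/250; 47/250+9/40→413/1000; 239/1000+87/250→587/1000; 413/1000+587/1000→1. L = 629/250 ≈ 2.5160.
L − H = 2.5160 − 2.4738 = 0.042 bits.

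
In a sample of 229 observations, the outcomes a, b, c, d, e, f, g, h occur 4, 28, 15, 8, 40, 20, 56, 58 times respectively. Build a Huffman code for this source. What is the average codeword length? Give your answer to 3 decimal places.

2.672 bits/symbol

Probabilities are the counts divided by 229.
Repeatedly combine the two least-probable nodes; the expected code length is the sum of the merged weights.
merge 4/229 + 8/229 → 12/229
merge 12/229 + 15/229 → 27/229
merge 20/229 + 27/229 → 47/229
merge 28/229 + 40/229 → 68/229
merge 47/229 + 56/229 → 103/229
merge 58/229 + 68/229 → 126/229
merge 103/229 + 126/229 → 1
L = 12/229 + 27/229 + 47/229 + 68/229 + 103/229 + 126/229 + 1 = 612/229 ≈ 2.672 bits/symbol.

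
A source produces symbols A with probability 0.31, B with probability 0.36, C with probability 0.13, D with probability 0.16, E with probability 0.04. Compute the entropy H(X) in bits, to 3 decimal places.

2.046 bits

H = −Σ pᵢ log₂ pᵢ.
−0.31·log₂(0.31) = 0.5238
−0.36·log₂(0.36) = 0.5306
−0.13·log₂(0.13) = 0.3826
−0.16·log₂(0.16) = 0.4230
−0.04·log₂(0.04) = 0.1858
Sum ≈ 2.0458 → 2.046 bits.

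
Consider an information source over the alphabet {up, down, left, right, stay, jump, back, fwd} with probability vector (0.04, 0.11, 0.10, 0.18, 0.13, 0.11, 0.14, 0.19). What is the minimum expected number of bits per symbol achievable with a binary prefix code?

Repeatedly combine the two least-probable nodes; the expected code length is the sum of the merged weights.
merge 1/25 + 1/10 → 7/50
merge 11/100 + 11/100 → 11/50
merge 13/100 + 7/50 → 27/100
merge 7/50 + 9/50 → 8/25
merge 19/100 + 11/50 → 41/100
merge 27/100 + 8/25 → 59/100
merge 41/100 + 59/100 → 1
L = 7/50 + 11/50 + 27/100 + 8/25 + 41/100 + 59/100 + 1 = 59/20 = 2.95 bits/symbol.

2.95 bits/symbol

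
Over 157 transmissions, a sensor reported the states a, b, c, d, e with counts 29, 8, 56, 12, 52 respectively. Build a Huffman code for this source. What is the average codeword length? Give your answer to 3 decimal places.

2.083 bits/symbol

Probabilities are the counts divided by 157.
Repeatedly combine the two least-probable nodes; the expected code length is the sum of the merged weights.
merge 8/157 + 12/157 → 20/157
merge 20/157 + 29/157 → 49/157
merge 49/157 + 52/157 → 101/157
merge 56/157 + 101/157 → 1
L = 20/157 + 49/157 + 101/157 + 1 = 327/157 ≈ 2.083 bits/symbol.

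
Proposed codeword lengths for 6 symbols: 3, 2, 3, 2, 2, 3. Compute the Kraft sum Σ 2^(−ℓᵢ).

With common denominator 2^3 = 8: Σ 2^(−ℓᵢ) = 1/8 + 2/8 + 1/8 + 2/8 + 2/8 + 1/8 = 9/8 = 1.125.

1.125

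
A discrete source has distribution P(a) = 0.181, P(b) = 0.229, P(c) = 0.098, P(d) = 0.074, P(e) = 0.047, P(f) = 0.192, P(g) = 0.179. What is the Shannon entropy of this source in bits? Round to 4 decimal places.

H = −Σ pᵢ log₂ pᵢ.
−0.181·log₂(0.181) = 0.4463
−0.229·log₂(0.229) = 0.4870
−0.098·log₂(0.098) = 0.3284
−0.074·log₂(0.074) = 0.2780
−0.047·log₂(0.047) = 0.2073
−0.192·log₂(0.192) = 0.4571
−0.179·log₂(0.179) = 0.4443
Sum ≈ 2.6484 → 2.6484 bits.

2.6484 bits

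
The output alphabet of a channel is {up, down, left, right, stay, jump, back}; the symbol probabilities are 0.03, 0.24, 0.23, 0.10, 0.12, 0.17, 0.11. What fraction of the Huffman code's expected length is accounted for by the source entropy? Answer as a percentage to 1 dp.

98.4%

Entropy H = −Σ p log₂ p ≈ 2.6177 bits.
Huffman merges: 3/100+1/10→13/100; 11/100+3/25→23/100; 13/100+17/100→3/10; 23/100+23/100→23/50; 6/25+3/10→27/50; 23/50+27/50→1. L = 133/50 ≈ 2.6600.
Efficiency = H/L = 2.6177/2.6600 = 98.4%.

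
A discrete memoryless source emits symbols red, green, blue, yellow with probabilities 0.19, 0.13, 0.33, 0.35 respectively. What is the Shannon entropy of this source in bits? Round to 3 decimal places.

1.896 bits

H = −Σ pᵢ log₂ pᵢ.
−0.19·log₂(0.19) = 0.4552
−0.13·log₂(0.13) = 0.3826
−0.33·log₂(0.33) = 0.5278
−0.35·log₂(0.35) = 0.5301
Sum ≈ 1.8958 → 1.896 bits.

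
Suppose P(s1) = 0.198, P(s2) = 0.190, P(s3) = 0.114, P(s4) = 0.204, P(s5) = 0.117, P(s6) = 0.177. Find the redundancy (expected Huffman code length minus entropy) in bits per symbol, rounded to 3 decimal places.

0.051 bits

Entropy H = −Σ p log₂ p ≈ 2.5472 bits.
Huffman merges: 57/500+117/1000→231/1000; 177/1000+19/100→367/1000; 99/500+51/250→201/500; 231/1000+367/1000→299/500; 201/500+299/500→1. L = 1299/500 ≈ 2.5980.
L − H = 2.5980 − 2.5472 = 0.051 bits.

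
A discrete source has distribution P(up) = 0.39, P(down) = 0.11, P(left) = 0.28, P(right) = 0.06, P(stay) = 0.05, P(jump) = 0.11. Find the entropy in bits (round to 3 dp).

H = −Σ pᵢ log₂ pᵢ.
−0.39·log₂(0.39) = 0.5298
−0.11·log₂(0.11) = 0.3503
−0.28·log₂(0.28) = 0.5142
−0.06·log₂(0.06) = 0.2435
−0.05·log₂(0.05) = 0.2161
−0.11·log₂(0.11) = 0.3503
Sum ≈ 2.2042 → 2.204 bits.

2.204 bits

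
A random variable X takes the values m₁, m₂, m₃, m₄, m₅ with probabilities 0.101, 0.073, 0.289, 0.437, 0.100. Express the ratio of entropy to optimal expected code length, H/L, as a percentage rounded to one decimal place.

Entropy H = −Σ p log₂ p ≈ 1.9814 bits.
Huffman merges: 73/1000+1/10→173/1000; 101/1000+173/1000→137/500; 137/500+289/1000→563/1000; 437/1000+563/1000→1. L = 201/100 ≈ 2.0100.
Efficiency = H/L = 1.9814/2.0100 = 98.6%.

98.6%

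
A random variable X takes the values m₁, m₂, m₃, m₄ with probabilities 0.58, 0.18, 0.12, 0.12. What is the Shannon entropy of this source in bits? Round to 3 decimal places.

1.635 bits

H = −Σ pᵢ log₂ pᵢ.
−0.58·log₂(0.58) = 0.4558
−0.18·log₂(0.18) = 0.4453
−0.12·log₂(0.12) = 0.3671
−0.12·log₂(0.12) = 0.3671
Sum ≈ 1.6352 → 1.635 bits.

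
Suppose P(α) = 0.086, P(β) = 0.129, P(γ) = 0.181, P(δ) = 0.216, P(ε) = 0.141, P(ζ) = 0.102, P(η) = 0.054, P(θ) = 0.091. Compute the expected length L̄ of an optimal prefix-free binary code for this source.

Repeatedly combine the two least-probable nodes; the expected code length is the sum of the merged weights.
merge 27/500 + 43/500 → 7/50
merge 91/1000 + 51/500 → 193/1000
merge 129/1000 + 7/50 → 269/1000
merge 141/1000 + 181/1000 → 161/500
merge 193/1000 + 27/125 → 409/1000
merge 269/1000 + 161/500 → 591/1000
merge 409/1000 + 591/1000 → 1
L = 7/50 + 193/1000 + 269/1000 + 161/500 + 409/1000 + 591/1000 + 1 = 731/250 = 2.924 bits/symbol.

2.924 bits/symbol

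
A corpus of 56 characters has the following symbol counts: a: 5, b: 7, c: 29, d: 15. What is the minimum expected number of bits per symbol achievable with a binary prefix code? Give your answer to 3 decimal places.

Probabilities are the counts divided by 56.
Repeatedly combine the two least-probable nodes; the expected code length is the sum of the merged weights.
merge 5/56 + 1/8 → 3/14
merge 3/14 + 15/56 → 27/56
merge 27/56 + 29/56 → 1
L = 3/14 + 27/56 + 1 = 95/56 ≈ 1.696 bits/symbol.

1.696 bits/symbol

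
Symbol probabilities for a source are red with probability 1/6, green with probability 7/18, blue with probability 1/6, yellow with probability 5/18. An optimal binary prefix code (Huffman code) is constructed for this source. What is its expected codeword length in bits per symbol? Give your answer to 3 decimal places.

1.944 bits/symbol

Repeatedly combine the two least-probable nodes; the expected code length is the sum of the merged weights.
merge 1/6 + 1/6 → 1/3
merge 5/18 + 1/3 → 11/18
merge 7/18 + 11/18 → 1
L = 1/3 + 11/18 + 1 = 35/18 ≈ 1.944 bits/symbol.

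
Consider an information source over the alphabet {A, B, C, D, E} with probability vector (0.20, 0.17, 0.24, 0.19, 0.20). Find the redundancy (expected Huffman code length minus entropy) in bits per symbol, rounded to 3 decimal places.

Entropy H = −Σ p log₂ p ≈ 2.3127 bits.
Huffman merges: 17/100+19/100→9/25; 1/5+1/5→2/5; 6/25+9/25→3/5; 2/5+3/5→1. L = 59/25 ≈ 2.3600.
L − H = 2.3600 − 2.3127 = 0.047 bits.

0.047 bits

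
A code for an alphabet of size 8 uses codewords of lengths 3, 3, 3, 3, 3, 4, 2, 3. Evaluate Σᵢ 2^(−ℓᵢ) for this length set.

1.0625

With common denominator 2^4 = 16: Σ 2^(−ℓᵢ) = 2/16 + 2/16 + 2/16 + 2/16 + 2/16 + 1/16 + 4/16 + 2/16 = 17/16 = 1.0625.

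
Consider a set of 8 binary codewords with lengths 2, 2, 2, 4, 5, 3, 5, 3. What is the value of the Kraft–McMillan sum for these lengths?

1.125

With common denominator 2^5 = 32: Σ 2^(−ℓᵢ) = 8/32 + 8/32 + 8/32 + 2/32 + 1/32 + 4/32 + 1/32 + 4/32 = 36/32 = 1.125.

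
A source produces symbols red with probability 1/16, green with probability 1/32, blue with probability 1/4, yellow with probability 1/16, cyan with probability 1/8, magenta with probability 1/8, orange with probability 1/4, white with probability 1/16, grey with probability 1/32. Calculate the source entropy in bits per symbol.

2.8125 bits

Each probability is a power of 1/2, so log₂(1/p) is an integer.
H = Σ p·log₂(1/p) = 1/16·4 + 1/32·5 + 1/4·2 + 1/16·4 + 1/8·3 + 1/8·3 + 1/4·2 + 1/16·4 + 1/32·5 = 2.8125 bits.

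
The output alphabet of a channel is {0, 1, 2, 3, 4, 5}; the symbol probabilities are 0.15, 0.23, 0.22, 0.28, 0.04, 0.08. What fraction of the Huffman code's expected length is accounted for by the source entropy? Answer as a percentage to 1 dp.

99.2%

Entropy H = −Σ p log₂ p ≈ 2.3703 bits.
Huffman merges: 1/25+2/25→3/25; 3/25+3/20→27/100; 11/50+23/100→9/20; 27/100+7/25→11/20; 9/20+11/20→1. L = 239/100 ≈ 2.3900.
Efficiency = H/L = 2.3703/2.3900 = 99.2%.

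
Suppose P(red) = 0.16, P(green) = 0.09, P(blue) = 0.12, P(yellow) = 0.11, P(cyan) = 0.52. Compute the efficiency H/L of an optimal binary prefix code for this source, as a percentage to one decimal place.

Entropy H = −Σ p log₂ p ≈ 1.9436 bits.
Huffman merges: 9/100+11/100→1/5; 3/25+4/25→7/25; 1/5+7/25→12/25; 12/25+13/25→1. L = 49/25 ≈ 1.9600.
Efficiency = H/L = 1.9436/1.9600 = 99.2%.

99.2%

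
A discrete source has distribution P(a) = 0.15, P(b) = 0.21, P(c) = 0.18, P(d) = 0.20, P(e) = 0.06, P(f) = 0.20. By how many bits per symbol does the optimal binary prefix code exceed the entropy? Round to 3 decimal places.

Entropy H = −Σ p log₂ p ≈ 2.5010 bits.
Huffman merges: 3/50+3/20→21/100; 9/50+1/5→19/50; 1/5+21/100→41/100; 21/100+19/50→59/100; 41/100+59/100→1. L = 259/100 ≈ 2.5900.
L − H = 2.5900 − 2.5010 = 0.089 bits.

0.089 bits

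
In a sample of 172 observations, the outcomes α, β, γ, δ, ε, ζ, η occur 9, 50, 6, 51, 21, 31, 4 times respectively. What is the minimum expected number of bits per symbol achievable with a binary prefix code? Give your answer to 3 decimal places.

2.401 bits/symbol

Probabilities are the counts divided by 172.
Repeatedly combine the two least-probable nodes; the expected code length is the sum of the merged weights.
merge 1/43 + 3/86 → 5/86
merge 9/172 + 5/86 → 19/172
merge 19/172 + 21/172 → 10/43
merge 31/172 + 10/43 → 71/172
merge 25/86 + 51/172 → 101/172
merge 71/172 + 101/172 → 1
L = 5/86 + 19/172 + 10/43 + 71/172 + 101/172 + 1 = 413/172 ≈ 2.401 bits/symbol.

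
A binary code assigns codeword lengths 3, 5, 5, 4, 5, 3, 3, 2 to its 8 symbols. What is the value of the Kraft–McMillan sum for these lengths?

0.78125

With common denominator 2^5 = 32: Σ 2^(−ℓᵢ) = 4/32 + 1/32 + 1/32 + 2/32 + 1/32 + 4/32 + 4/32 + 8/32 = 25/32 = 0.78125.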